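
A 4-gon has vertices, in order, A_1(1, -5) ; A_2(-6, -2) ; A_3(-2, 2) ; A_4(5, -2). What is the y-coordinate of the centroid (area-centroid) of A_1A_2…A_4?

-5/3

Apply Gauss's area formula. First the cross-terms c_i = x_i·y_{i+1} − x_{i+1}·y_i:
  -32, -16, -6, -23  ⇒  2A = -77, A = -38.5.
Then Σ (y_i + y_{i+1})·c_i = 385, so ȳ = 385 / (6·(-38.5)) = -5/3.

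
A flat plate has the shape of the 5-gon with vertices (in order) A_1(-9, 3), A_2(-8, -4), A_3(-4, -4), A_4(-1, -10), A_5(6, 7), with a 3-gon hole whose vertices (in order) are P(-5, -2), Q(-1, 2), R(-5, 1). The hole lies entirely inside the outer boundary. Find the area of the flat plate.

117

Outer boundary:
A_1→A_2: (-9)(-4) − (-8)(3) = 60
A_2→A_3: (-8)(-4) − (-4)(-4) = 16
A_3→A_4: (-4)(-10) − (-1)(-4) = 36
A_4→A_5: (-1)(7) − (6)(-10) = 53
A_5→A_1: (6)(3) − (-9)(7) = 81
Σ = 246
Area = |Σ|/2 = 123.
Hole:
Apply Gauss's area formula: 2A = Σ (x_i·y_{i+1} − x_{i+1}·y_i), indices taken mod 3.
Σ = (-12) + (9) + (15) = 12
Area = |Σ|/2 = 6.
Net area = 123 − 6 = 117.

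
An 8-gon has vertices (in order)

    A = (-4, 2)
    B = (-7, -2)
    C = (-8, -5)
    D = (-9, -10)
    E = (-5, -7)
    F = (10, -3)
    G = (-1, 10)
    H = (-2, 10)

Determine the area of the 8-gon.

158.5

Apply the surveyor's formula: 2A = Σ (x_i·y_{i+1} − x_{i+1}·y_i), indices taken mod 8.
Σ = (22) + (19) + (35) + (13) + (85) + (97) + (10) + (36) = 317
Area = |Σ|/2 = 158.5.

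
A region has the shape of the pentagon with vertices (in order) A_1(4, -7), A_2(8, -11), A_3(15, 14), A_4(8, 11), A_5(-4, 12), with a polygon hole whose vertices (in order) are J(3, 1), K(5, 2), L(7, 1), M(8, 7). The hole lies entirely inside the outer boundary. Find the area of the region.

221

Outer boundary:
Σ = (12) + (277) + (53) + (140) + (-20) = 462
Area = |Σ|/2 = 231.
Hole:
Apply the shoelace formula: 2A = Σ (x_i·y_{i+1} − x_{i+1}·y_i), indices taken mod 4.
Σ = (1) + (-9) + (41) + (-13) = 20
Area = |Σ|/2 = 10.
Net area = 231 − 10 = 221.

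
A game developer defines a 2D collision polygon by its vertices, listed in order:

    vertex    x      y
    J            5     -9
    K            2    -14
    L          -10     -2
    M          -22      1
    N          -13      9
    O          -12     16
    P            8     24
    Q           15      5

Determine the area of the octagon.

Apply the shoelace formula: 2A = Σ (x_i·y_{i+1} − x_{i+1}·y_i), indices taken mod 8.
J→K: (5)(-14) − (2)(-9) = -52
K→L: (2)(-2) − (-10)(-14) = -144
L→M: (-10)(1) − (-22)(-2) = -54
M→N: (-22)(9) − (-13)(1) = -185
N→O: (-13)(16) − (-12)(9) = -100
O→P: (-12)(24) − (8)(16) = -416
P→Q: (8)(5) − (15)(24) = -320
Q→J: (15)(-9) − (5)(5) = -160
Σ = -1431
Area = |Σ|/2 = 715.5.

715.5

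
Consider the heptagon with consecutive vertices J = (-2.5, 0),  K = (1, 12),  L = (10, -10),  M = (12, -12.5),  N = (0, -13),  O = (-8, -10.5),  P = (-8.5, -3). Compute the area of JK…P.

Apply the surveyor's formula: 2A = Σ (x_i·y_{i+1} − x_{i+1}·y_i), indices taken mod 7.
J→K: (-2.5)(12) − (1)(0) = -30
K→L: (1)(-10) − (10)(12) = -130
L→M: (10)(-12.5) − (12)(-10) = -5
M→N: (12)(-13) − (0)(-12.5) = -156
N→O: (0)(-10.5) − (-8)(-13) = -104
O→P: (-8)(-3) − (-8.5)(-10.5) = -65.25
P→J: (-8.5)(0) − (-2.5)(-3) = -7.5
Σ = -497.75
Area = |Σ|/2 = 248.875.

248.875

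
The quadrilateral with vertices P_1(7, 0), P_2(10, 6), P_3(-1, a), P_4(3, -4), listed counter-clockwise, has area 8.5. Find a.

The doubled signed area Σ (x_i y_{i+1} − x_{i+1} y_i) is linear in a.
With a=0 it equals 80; the coefficient of a is 7 (from the two edges through P_3).
So 7·a + 80 = 2·8.5 = 17 ⇒ a = -9.

-9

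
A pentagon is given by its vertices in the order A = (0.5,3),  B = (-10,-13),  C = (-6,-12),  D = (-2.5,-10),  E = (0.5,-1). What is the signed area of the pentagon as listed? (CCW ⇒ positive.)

52.5

Apply the shoelace (surveyor's) formula: 2A = Σ (x_i·y_{i+1} − x_{i+1}·y_i), indices taken mod 5.
Σ = (23.5) + (42) + (30) + (7.5) + (2) = 105
Signed area = Σ/2 = 52.5 (positive ⇒ counter-clockwise traversal).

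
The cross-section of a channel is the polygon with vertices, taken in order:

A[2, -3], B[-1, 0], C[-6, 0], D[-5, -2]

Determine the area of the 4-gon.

14

Apply the shoelace (surveyor's) formula: 2A = Σ (x_i·y_{i+1} − x_{i+1}·y_i), indices taken mod 4.
Σ = (-3) + (0) + (12) + (19) = 28
Area = |Σ|/2 = 14.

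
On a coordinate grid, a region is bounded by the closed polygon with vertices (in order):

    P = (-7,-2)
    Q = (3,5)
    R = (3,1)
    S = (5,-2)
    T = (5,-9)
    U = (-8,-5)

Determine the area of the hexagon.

101.5

Apply Gauss's area formula: 2A = Σ (x_i·y_{i+1} − x_{i+1}·y_i), indices taken mod 6.
Σ = (-29) + (-12) + (-11) + (-35) + (-97) + (-19) = -203
Area = |Σ|/2 = 101.5.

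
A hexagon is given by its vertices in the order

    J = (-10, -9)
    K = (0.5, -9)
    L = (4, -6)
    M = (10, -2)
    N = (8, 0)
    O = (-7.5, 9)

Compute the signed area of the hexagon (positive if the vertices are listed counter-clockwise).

212.5

Apply the shoelace (surveyor's) formula: 2A = Σ (x_i·y_{i+1} − x_{i+1}·y_i), indices taken mod 6.
Σ = (94.5) + (33) + (52) + (16) + (72) + (157.5) = 425
Signed area = Σ/2 = 212.5 (positive ⇒ counter-clockwise traversal).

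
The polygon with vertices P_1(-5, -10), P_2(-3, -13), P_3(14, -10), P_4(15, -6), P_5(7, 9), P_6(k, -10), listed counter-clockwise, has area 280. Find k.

Write out the shoelace sum; only the two edges meeting at P_6 involve k:
2·Area = [(7·(-10) − k·9) + (k·(-10) − (-5)·(-10))] + 490
       = -19·k + 370 = 560
⇒ k = -10.

-10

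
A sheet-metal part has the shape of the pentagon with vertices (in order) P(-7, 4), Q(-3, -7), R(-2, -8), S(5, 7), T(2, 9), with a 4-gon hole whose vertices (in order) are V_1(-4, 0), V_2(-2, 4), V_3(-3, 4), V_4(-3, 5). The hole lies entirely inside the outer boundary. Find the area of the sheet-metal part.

97

Outer boundary:
Apply the shoelace (surveyor's) formula: 2A = Σ (x_i·y_{i+1} − x_{i+1}·y_i), indices taken mod 5.
P→Q: (-7)(-7) − (-3)(4) = 61
Q→R: (-3)(-8) − (-2)(-7) = 10
R→S: (-2)(7) − (5)(-8) = 26
S→T: (5)(9) − (2)(7) = 31
T→P: (2)(4) − (-7)(9) = 71
Σ = 199
Area = |Σ|/2 = 99.5.
Hole:
Apply Gauss's area formula: 2A = Σ (x_i·y_{i+1} − x_{i+1}·y_i), indices taken mod 4.
Cross-terms: -16, 4, -3, 20  ⇒  Σ = 5
Area = |Σ|/2 = 2.5.
Net area = 99.5 − 2.5 = 97.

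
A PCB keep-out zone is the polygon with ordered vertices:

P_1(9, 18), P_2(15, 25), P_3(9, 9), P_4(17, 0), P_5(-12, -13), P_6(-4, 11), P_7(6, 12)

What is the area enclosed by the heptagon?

Apply Gauss's area formula: 2A = Σ (x_i·y_{i+1} − x_{i+1}·y_i), indices taken mod 7.
Σ = (-45) + (-90) + (-153) + (-221) + (-184) + (-114) + (0) = -807
Area = |Σ|/2 = 403.5.

403.5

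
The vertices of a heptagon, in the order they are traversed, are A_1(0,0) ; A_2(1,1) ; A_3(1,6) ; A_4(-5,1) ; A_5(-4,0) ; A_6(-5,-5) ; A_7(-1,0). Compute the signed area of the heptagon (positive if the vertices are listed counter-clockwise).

27.5

A_1→A_2: (0)(1) − (1)(0) = 0
A_2→A_3: (1)(6) − (1)(1) = 5
A_3→A_4: (1)(1) − (-5)(6) = 31
A_4→A_5: (-5)(0) − (-4)(1) = 4
A_5→A_6: (-4)(-5) − (-5)(0) = 20
A_6→A_7: (-5)(0) − (-1)(-5) = -5
A_7→A_1: (-1)(0) − (0)(0) = 0
Σ = 55
Signed area = Σ/2 = 27.5 (positive ⇒ counter-clockwise traversal).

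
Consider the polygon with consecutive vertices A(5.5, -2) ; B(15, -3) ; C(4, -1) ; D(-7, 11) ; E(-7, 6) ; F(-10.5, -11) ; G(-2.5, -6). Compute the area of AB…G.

Apply Gauss's area formula: 2A = Σ (x_i·y_{i+1} − x_{i+1}·y_i), indices taken mod 7.
Σ = (13.5) + (-3) + (37) + (35) + (140) + (35.5) + (38) = 296
Area = |Σ|/2 = 148.

148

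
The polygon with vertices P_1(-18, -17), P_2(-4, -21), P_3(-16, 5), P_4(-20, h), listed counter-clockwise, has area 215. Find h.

The doubled signed area Σ (x_i y_{i+1} − x_{i+1} y_i) is linear in h.
With h=0 it equals 394; the coefficient of h is 2 (from the two edges through P_4).
So 2·h + 394 = 2·215 = 430 ⇒ h = 18.

18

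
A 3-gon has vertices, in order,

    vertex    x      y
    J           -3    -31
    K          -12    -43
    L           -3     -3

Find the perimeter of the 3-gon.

|JK| = √((-9)² + (-12)²) = √225 = 15
|KL| = √((9)² + (40)²) = √1681 = 41
|LJ| = √((0)² + (-28)²) = √784 = 28
Perimeter = 15 + 41 + 28 = 84.

84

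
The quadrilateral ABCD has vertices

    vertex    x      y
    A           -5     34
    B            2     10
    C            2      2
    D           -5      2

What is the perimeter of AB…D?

|AB| = √((7)² + (-24)²) = √625 = 25
|BC| = √((0)² + (-8)²) = √64 = 8
|CD| = √((-7)² + (0)²) = √49 = 7
|DA| = √((0)² + (32)²) = √1024 = 32
Perimeter = 25 + 8 + 7 + 32 = 72.

72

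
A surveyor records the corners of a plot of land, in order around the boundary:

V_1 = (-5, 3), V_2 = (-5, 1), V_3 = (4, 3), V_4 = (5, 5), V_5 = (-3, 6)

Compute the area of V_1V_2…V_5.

V_1→V_2: (-5)(1) − (-5)(3) = 10
V_2→V_3: (-5)(3) − (4)(1) = -19
V_3→V_4: (4)(5) − (5)(3) = 5
V_4→V_5: (5)(6) − (-3)(5) = 45
V_5→V_1: (-3)(3) − (-5)(6) = 21
Σ = 62
Area = |Σ|/2 = 31.

31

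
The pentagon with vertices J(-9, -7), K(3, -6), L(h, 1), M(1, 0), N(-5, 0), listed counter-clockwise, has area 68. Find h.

The doubled signed area Σ (x_i y_{i+1} − x_{i+1} y_i) is linear in h.
With h=0 it equals 112; the coefficient of h is 6 (from the two edges through L).
So 6·h + 112 = 2·68 = 136 ⇒ h = 4.

4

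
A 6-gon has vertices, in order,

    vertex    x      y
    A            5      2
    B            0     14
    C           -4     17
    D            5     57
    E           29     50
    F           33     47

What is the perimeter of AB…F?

|AB| = √((-5)² + (12)²) = √169 = 13
|BC| = √((-4)² + (3)²) = √25 = 5
|CD| = √((9)² + (40)²) = √1681 = 41
|DE| = √((24)² + (-7)²) = √625 = 25
|EF| = √((4)² + (-3)²) = √25 = 5
|FA| = √((-28)² + (-45)²) = √2809 = 53
Perimeter = 13 + 5 + 41 + 25 + 5 + 53 = 142.

142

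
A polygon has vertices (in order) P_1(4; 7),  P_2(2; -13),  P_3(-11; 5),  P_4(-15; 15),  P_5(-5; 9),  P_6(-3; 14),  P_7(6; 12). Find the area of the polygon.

Σ = (-66) + (-133) + (-90) + (-60) + (-43) + (-120) + (-6) = -518
Area = |Σ|/2 = 259.

259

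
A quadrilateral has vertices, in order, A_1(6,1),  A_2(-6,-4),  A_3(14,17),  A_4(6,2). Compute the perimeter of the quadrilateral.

|A_1A_2| = √((-12)² + (-5)²) = √169 = 13
|A_2A_3| = √((20)² + (21)²) = √841 = 29
|A_3A_4| = √((-8)² + (-15)²) = √289 = 17
|A_4A_1| = √((0)² + (-1)²) = √1 = 1
Perimeter = 13 + 29 + 17 + 1 = 60.

60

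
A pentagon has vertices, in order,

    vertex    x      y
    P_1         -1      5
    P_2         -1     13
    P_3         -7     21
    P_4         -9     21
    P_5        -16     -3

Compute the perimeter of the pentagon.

62

|P_1P_2| = √((0)² + (8)²) = √64 = 8
|P_2P_3| = √((-6)² + (8)²) = √100 = 10
|P_3P_4| = √((-2)² + (0)²) = √4 = 2
|P_4P_5| = √((-7)² + (-24)²) = √625 = 25
|P_5P_1| = √((15)² + (8)²) = √289 = 17
Perimeter = 8 + 10 + 2 + 25 + 17 = 62.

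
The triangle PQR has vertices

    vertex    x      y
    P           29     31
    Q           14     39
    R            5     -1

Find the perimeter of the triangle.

98

|PQ| = √((-15)² + (8)²) = √289 = 17
|QR| = √((-9)² + (-40)²) = √1681 = 41
|RP| = √((24)² + (32)²) = √1600 = 40
Perimeter = 17 + 41 + 40 = 98.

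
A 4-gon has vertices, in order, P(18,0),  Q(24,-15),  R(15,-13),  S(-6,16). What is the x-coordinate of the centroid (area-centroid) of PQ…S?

1859/161

Apply Gauss's area formula. First the cross-terms c_i = x_i·y_{i+1} − x_{i+1}·y_i:
  -270, -87, 162, -288  ⇒  2A = -483, A = -241.5.
Then Σ (x_i + x_{i+1})·c_i = -16731, so x̄ = -16731 / (6·(-241.5)) = 1859/161.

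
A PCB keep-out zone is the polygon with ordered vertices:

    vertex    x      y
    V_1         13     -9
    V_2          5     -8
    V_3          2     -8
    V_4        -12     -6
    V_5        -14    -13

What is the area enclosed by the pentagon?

88

Apply the shoelace formula: 2A = Σ (x_i·y_{i+1} − x_{i+1}·y_i), indices taken mod 5.
Σ = (-59) + (-24) + (-108) + (72) + (295) = 176
Area = |Σ|/2 = 88.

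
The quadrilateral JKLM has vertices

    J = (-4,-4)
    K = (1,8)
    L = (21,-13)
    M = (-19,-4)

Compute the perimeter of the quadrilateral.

98

|JK| = √((5)² + (12)²) = √169 = 13
|KL| = √((20)² + (-21)²) = √841 = 29
|LM| = √((-40)² + (9)²) = √1681 = 41
|MJ| = √((15)² + (0)²) = √225 = 15
Perimeter = 13 + 29 + 41 + 15 = 98.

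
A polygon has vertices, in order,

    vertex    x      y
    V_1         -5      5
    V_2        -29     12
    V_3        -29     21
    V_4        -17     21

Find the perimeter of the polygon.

66

|V_1V_2| = √((-24)² + (7)²) = √625 = 25
|V_2V_3| = √((0)² + (9)²) = √81 = 9
|V_3V_4| = √((12)² + (0)²) = √144 = 12
|V_4V_1| = √((12)² + (-16)²) = √400 = 20
Perimeter = 25 + 9 + 12 + 20 = 66.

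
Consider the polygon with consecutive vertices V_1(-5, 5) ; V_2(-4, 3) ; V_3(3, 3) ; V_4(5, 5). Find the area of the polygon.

Apply the surveyor's formula: 2A = Σ (x_i·y_{i+1} − x_{i+1}·y_i), indices taken mod 4.
Σ = (5) + (-21) + (0) + (50) = 34
Area = |Σ|/2 = 17.

17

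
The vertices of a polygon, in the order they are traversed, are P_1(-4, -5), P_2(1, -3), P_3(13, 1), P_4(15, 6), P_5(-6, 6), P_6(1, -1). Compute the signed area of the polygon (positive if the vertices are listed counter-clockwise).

118.5

Apply the shoelace formula: 2A = Σ (x_i·y_{i+1} − x_{i+1}·y_i), indices taken mod 6.
P_1→P_2: (-4)(-3) − (1)(-5) = 17
P_2→P_3: (1)(1) − (13)(-3) = 40
P_3→P_4: (13)(6) − (15)(1) = 63
P_4→P_5: (15)(6) − (-6)(6) = 126
P_5→P_6: (-6)(-1) − (1)(6) = 0
P_6→P_1: (1)(-5) − (-4)(-1) = -9
Σ = 237
Signed area = Σ/2 = 118.5 (positive ⇒ counter-clockwise traversal).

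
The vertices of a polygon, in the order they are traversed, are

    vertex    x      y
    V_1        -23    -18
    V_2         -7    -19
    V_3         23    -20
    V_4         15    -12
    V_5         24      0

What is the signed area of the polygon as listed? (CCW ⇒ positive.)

384

Apply the shoelace (surveyor's) formula: 2A = Σ (x_i·y_{i+1} − x_{i+1}·y_i), indices taken mod 5.
V_1→V_2: (-23)(-19) − (-7)(-18) = 311
V_2→V_3: (-7)(-20) − (23)(-19) = 577
V_3→V_4: (23)(-12) − (15)(-20) = 24
V_4→V_5: (15)(0) − (24)(-12) = 288
V_5→V_1: (24)(-18) − (-23)(0) = -432
Σ = 768
Signed area = Σ/2 = 384 (positive ⇒ counter-clockwise traversal).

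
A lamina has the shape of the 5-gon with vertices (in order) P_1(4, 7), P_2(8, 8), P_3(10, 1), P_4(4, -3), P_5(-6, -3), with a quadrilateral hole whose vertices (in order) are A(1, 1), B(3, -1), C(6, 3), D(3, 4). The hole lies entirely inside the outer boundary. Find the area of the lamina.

82.5

Outer boundary:
Apply the shoelace formula: 2A = Σ (x_i·y_{i+1} − x_{i+1}·y_i), indices taken mod 5.
Σ = (-24) + (-72) + (-34) + (-30) + (-30) = -190
Area = |Σ|/2 = 95.
Hole:
Apply the shoelace formula: 2A = Σ (x_i·y_{i+1} − x_{i+1}·y_i), indices taken mod 4.
Σ = (-4) + (15) + (15) + (-1) = 25
Area = |Σ|/2 = 12.5.
Net area = 95 − 12.5 = 82.5.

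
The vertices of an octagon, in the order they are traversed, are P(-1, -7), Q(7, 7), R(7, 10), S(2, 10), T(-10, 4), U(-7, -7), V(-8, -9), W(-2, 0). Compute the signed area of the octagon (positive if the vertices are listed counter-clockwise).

161

Apply Gauss's area formula: 2A = Σ (x_i·y_{i+1} − x_{i+1}·y_i), indices taken mod 8.
Σ = (42) + (21) + (50) + (108) + (98) + (7) + (-18) + (14) = 322
Signed area = Σ/2 = 161 (positive ⇒ counter-clockwise traversal).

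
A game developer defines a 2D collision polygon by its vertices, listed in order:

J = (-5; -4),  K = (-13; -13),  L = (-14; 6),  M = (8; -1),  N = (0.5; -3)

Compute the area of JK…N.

160.75

Apply Gauss's area formula: 2A = Σ (x_i·y_{i+1} − x_{i+1}·y_i), indices taken mod 5.
J→K: (-5)(-13) − (-13)(-4) = 13
K→L: (-13)(6) − (-14)(-13) = -260
L→M: (-14)(-1) − (8)(6) = -34
M→N: (8)(-3) − (0.5)(-1) = -23.5
N→J: (0.5)(-4) − (-5)(-3) = -17
Σ = -321.5
Area = |Σ|/2 = 160.75.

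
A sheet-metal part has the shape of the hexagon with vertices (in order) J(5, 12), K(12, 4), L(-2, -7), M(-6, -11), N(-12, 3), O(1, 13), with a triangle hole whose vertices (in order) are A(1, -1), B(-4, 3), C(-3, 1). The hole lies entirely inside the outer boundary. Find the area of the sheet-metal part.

288

Outer boundary:
Apply Gauss's area formula: 2A = Σ (x_i·y_{i+1} − x_{i+1}·y_i), indices taken mod 6.
Σ = (-124) + (-76) + (-20) + (-150) + (-159) + (-53) = -582
Area = |Σ|/2 = 291.
Hole:
Apply the shoelace (surveyor's) formula: 2A = Σ (x_i·y_{i+1} − x_{i+1}·y_i), indices taken mod 3.
Σ = (-1) + (5) + (2) = 6
Area = |Σ|/2 = 3.
Net area = 291 − 3 = 288.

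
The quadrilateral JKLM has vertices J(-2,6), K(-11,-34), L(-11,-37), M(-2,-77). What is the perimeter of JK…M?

168

|JK| = √((-9)² + (-40)²) = √1681 = 41
|KL| = √((0)² + (-3)²) = √9 = 3
|LM| = √((9)² + (-40)²) = √1681 = 41
|MJ| = √((0)² + (83)²) = √6889 = 83
Perimeter = 41 + 3 + 41 + 83 = 168.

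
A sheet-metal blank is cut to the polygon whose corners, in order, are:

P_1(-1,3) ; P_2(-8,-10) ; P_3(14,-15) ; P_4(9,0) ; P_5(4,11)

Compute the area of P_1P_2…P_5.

275.5

Apply the shoelace formula: 2A = Σ (x_i·y_{i+1} − x_{i+1}·y_i), indices taken mod 5.
P_1→P_2: (-1)(-10) − (-8)(3) = 34
P_2→P_3: (-8)(-15) − (14)(-10) = 260
P_3→P_4: (14)(0) − (9)(-15) = 135
P_4→P_5: (9)(11) − (4)(0) = 99
P_5→P_1: (4)(3) − (-1)(11) = 23
Σ = 551
Area = |Σ|/2 = 275.5.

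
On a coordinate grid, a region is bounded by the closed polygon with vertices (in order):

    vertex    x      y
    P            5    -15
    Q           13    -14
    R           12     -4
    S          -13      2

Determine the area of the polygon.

Apply the shoelace (surveyor's) formula: 2A = Σ (x_i·y_{i+1} − x_{i+1}·y_i), indices taken mod 4.
P→Q: (5)(-14) − (13)(-15) = 125
Q→R: (13)(-4) − (12)(-14) = 116
R→S: (12)(2) − (-13)(-4) = -28
S→P: (-13)(-15) − (5)(2) = 185
Σ = 398
Area = |Σ|/2 = 199.

199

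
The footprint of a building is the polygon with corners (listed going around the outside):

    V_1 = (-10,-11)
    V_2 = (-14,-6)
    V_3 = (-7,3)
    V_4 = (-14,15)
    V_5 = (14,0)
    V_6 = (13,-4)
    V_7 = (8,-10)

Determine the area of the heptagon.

Apply the surveyor's formula: 2A = Σ (x_i·y_{i+1} − x_{i+1}·y_i), indices taken mod 7.
V_1→V_2: (-10)(-6) − (-14)(-11) = -94
V_2→V_3: (-14)(3) − (-7)(-6) = -84
V_3→V_4: (-7)(15) − (-14)(3) = -63
V_4→V_5: (-14)(0) − (14)(15) = -210
V_5→V_6: (14)(-4) − (13)(0) = -56
V_6→V_7: (13)(-10) − (8)(-4) = -98
V_7→V_1: (8)(-11) − (-10)(-10) = -188
Σ = -793
Area = |Σ|/2 = 396.5.

396.5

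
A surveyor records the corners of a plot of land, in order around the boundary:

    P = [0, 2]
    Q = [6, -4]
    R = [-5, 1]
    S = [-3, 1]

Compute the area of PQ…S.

17

Apply the shoelace (surveyor's) formula: 2A = Σ (x_i·y_{i+1} − x_{i+1}·y_i), indices taken mod 4.
Σ = (-12) + (-14) + (-2) + (-6) = -34
Area = |Σ|/2 = 17.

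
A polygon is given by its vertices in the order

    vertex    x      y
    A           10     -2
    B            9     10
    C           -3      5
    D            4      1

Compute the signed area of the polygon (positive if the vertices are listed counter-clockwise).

Σ = (118) + (75) + (-23) + (-18) = 152
Signed area = Σ/2 = 76 (positive ⇒ counter-clockwise traversal).

76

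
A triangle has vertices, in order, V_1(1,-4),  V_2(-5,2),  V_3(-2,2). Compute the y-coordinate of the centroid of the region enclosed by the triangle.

Apply the shoelace (surveyor's) formula. First the cross-terms c_i = x_i·y_{i+1} − x_{i+1}·y_i:
  -18, -6, 6  ⇒  2A = -18, A = -9.
Then Σ (y_i + y_{i+1})·c_i = 0, so ȳ = 0 / (6·(-9)) = 0.

0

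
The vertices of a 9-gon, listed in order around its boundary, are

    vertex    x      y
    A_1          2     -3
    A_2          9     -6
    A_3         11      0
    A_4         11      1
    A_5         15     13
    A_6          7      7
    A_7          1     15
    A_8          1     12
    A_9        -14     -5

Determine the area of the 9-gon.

272

Apply the shoelace (surveyor's) formula: 2A = Σ (x_i·y_{i+1} − x_{i+1}·y_i), indices taken mod 9.
Σ = (15) + (66) + (11) + (128) + (14) + (98) + (-3) + (163) + (52) = 544
Area = |Σ|/2 = 272.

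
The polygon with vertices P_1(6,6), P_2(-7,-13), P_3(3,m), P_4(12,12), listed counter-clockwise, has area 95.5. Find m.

-8

Write out the shoelace sum; only the two edges meeting at P_3 involve m:
2·Area = [((-7)·m − 3·(-13)) + (3·12 − 12·m)] + -36
       = -19·m + 39 = 191
⇒ m = -8.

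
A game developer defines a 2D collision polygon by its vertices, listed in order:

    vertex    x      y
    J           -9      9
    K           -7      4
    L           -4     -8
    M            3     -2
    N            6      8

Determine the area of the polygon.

146.5

Apply the shoelace formula: 2A = Σ (x_i·y_{i+1} − x_{i+1}·y_i), indices taken mod 5.
Σ = (27) + (72) + (32) + (36) + (126) = 293
Area = |Σ|/2 = 146.5.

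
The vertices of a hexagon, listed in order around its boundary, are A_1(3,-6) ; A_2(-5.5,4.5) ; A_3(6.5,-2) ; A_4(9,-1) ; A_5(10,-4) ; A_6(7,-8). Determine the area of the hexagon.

Σ = (-19.5) + (-18.25) + (11.5) + (-26) + (-52) + (-18) = -122.25
Area = |Σ|/2 = 61.125.

61.125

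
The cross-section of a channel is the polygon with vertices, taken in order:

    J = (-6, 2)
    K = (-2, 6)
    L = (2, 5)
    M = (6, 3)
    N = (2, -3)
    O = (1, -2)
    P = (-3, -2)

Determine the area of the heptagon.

Apply Gauss's area formula: 2A = Σ (x_i·y_{i+1} − x_{i+1}·y_i), indices taken mod 7.
Cross-terms: -32, -22, -24, -24, -1, -8, -18  ⇒  Σ = -129
Area = |Σ|/2 = 64.5.

64.5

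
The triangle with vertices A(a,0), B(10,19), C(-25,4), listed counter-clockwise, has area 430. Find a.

23

The doubled signed area Σ (x_i y_{i+1} − x_{i+1} y_i) is linear in a.
With a=0 it equals 515; the coefficient of a is 15 (from the two edges through A).
So 15·a + 515 = 2·430 = 860 ⇒ a = 23.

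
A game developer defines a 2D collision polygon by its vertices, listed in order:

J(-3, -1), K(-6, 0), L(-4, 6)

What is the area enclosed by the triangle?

10

J→K: (-3)(0) − (-6)(-1) = -6
K→L: (-6)(6) − (-4)(0) = -36
L→J: (-4)(-1) − (-3)(6) = 22
Σ = -20
Area = |Σ|/2 = 10.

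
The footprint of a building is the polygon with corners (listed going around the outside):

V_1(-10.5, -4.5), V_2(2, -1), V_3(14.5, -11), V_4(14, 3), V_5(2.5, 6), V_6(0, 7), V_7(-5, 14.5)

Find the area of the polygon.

256.625

Σ = (19.5) + (-7.5) + (197.5) + (76.5) + (17.5) + (35) + (174.75) = 513.25
Area = |Σ|/2 = 256.625.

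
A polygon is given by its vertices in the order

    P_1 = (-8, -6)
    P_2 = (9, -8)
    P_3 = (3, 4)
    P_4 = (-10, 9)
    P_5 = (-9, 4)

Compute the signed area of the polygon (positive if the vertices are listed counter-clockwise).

186

Apply the surveyor's formula: 2A = Σ (x_i·y_{i+1} − x_{i+1}·y_i), indices taken mod 5.
Σ = (118) + (60) + (67) + (41) + (86) = 372
Signed area = Σ/2 = 186 (positive ⇒ counter-clockwise traversal).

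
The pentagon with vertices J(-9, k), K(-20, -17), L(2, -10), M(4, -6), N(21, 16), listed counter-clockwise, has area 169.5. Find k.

The doubled signed area Σ (x_i y_{i+1} − x_{i+1} y_i) is linear in k.
With k=0 it equals 749; the coefficient of k is 41 (from the two edges through J).
So 41·k + 749 = 2·169.5 = 339 ⇒ k = -10.

-10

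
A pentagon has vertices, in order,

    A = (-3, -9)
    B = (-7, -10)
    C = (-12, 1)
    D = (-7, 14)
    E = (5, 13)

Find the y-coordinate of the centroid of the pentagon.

209/61

Apply the shoelace (surveyor's) formula. First the cross-terms c_i = x_i·y_{i+1} − x_{i+1}·y_i:
  -33, -127, -161, -161, -6  ⇒  2A = -488, A = -244.
Then Σ (y_i + y_{i+1})·c_i = -5016, so ȳ = -5016 / (6·(-244)) = 209/61.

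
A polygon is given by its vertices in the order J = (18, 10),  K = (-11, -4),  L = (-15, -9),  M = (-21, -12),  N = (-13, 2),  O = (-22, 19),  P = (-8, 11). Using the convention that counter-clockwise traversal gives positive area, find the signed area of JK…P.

-350.5

Apply the surveyor's formula: 2A = Σ (x_i·y_{i+1} − x_{i+1}·y_i), indices taken mod 7.
Cross-terms: 38, 39, -9, -198, -203, -90, -278  ⇒  Σ = -701
Signed area = Σ/2 = -350.5 (negative ⇒ clockwise traversal).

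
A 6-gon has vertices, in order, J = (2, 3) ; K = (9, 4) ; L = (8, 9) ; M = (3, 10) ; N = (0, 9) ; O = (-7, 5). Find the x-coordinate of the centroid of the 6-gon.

Apply the surveyor's formula. First the cross-terms c_i = x_i·y_{i+1} − x_{i+1}·y_i:
  -19, 49, 53, 27, 63, -31  ⇒  2A = 142, A = 71.
Then Σ (x_i + x_{i+1})·c_i = 1002, so x̄ = 1002 / (6·71) = 167/71.

167/71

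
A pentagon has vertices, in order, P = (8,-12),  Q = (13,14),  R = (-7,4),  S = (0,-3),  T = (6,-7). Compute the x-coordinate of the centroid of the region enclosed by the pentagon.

Apply the surveyor's formula. First the cross-terms c_i = x_i·y_{i+1} − x_{i+1}·y_i:
  268, 150, 21, 18, -16  ⇒  2A = 441, A = 220.5.
Then Σ (x_i + x_{i+1})·c_i = 6265, so x̄ = 6265 / (6·220.5) = 895/189.

895/189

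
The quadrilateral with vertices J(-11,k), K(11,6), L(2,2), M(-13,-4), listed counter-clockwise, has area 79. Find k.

Write out the shoelace sum; only the two edges meeting at J involve k:
2·Area = [((-13)·k − (-11)·(-4)) + ((-11)·6 − 11·k)] + 28
       = -24·k + -82 = 158
⇒ k = -10.

-10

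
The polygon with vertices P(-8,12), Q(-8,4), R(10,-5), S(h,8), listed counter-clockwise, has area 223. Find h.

14

Write out the shoelace sum; only the two edges meeting at S involve h:
2·Area = [(10·8 − h·(-5)) + (h·12 − (-8)·8)] + 64
       = 17·h + 208 = 446
⇒ h = 14.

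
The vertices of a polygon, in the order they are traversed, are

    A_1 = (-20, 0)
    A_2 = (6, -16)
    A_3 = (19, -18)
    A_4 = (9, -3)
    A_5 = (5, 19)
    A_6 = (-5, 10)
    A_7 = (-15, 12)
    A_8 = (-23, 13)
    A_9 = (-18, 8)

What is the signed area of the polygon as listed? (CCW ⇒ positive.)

666.5

Apply the shoelace formula: 2A = Σ (x_i·y_{i+1} − x_{i+1}·y_i), indices taken mod 9.
Σ = (320) + (196) + (105) + (186) + (145) + (90) + (81) + (50) + (160) = 1333
Signed area = Σ/2 = 666.5 (positive ⇒ counter-clockwise traversal).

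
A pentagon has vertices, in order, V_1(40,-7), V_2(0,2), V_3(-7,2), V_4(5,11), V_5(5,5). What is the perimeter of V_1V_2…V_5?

|V_1V_2| = √((-40)² + (9)²) = √1681 = 41
|V_2V_3| = √((-7)² + (0)²) = √49 = 7
|V_3V_4| = √((12)² + (9)²) = √225 = 15
|V_4V_5| = √((0)² + (-6)²) = √36 = 6
|V_5V_1| = √((35)² + (-12)²) = √1369 = 37
Perimeter = 41 + 7 + 15 + 6 + 37 = 106.

106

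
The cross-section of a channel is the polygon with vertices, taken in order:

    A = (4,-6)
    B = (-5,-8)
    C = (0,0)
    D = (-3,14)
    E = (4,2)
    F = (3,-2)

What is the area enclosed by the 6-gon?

Apply Gauss's area formula: 2A = Σ (x_i·y_{i+1} − x_{i+1}·y_i), indices taken mod 6.
Cross-terms: -62, 0, 0, -62, -14, -10  ⇒  Σ = -148
Area = |Σ|/2 = 74.

74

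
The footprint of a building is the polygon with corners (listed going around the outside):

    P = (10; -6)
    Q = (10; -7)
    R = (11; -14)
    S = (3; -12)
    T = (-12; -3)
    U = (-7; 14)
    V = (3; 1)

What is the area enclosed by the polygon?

Apply Gauss's area formula: 2A = Σ (x_i·y_{i+1} − x_{i+1}·y_i), indices taken mod 7.
P→Q: (10)(-7) − (10)(-6) = -10
Q→R: (10)(-14) − (11)(-7) = -63
R→S: (11)(-12) − (3)(-14) = -90
S→T: (3)(-3) − (-12)(-12) = -153
T→U: (-12)(14) − (-7)(-3) = -189
U→V: (-7)(1) − (3)(14) = -49
V→P: (3)(-6) − (10)(1) = -28
Σ = -582
Area = |Σ|/2 = 291.

291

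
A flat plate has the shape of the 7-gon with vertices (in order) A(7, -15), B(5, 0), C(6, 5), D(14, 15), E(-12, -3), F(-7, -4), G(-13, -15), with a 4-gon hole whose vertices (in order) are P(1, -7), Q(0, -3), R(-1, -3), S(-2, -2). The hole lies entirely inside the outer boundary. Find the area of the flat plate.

316

Outer boundary:
Apply the surveyor's formula: 2A = Σ (x_i·y_{i+1} − x_{i+1}·y_i), indices taken mod 7.
Σ = (75) + (25) + (20) + (138) + (27) + (53) + (300) = 638
Area = |Σ|/2 = 319.
Hole:
P→Q: (1)(-3) − (0)(-7) = -3
Q→R: (0)(-3) − (-1)(-3) = -3
R→S: (-1)(-2) − (-2)(-3) = -4
S→P: (-2)(-7) − (1)(-2) = 16
Σ = 6
Area = |Σ|/2 = 3.
Net area = 319 − 3 = 316.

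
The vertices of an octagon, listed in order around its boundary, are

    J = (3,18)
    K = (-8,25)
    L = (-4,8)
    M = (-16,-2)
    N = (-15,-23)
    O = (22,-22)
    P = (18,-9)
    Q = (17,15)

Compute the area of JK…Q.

1223.5

Apply Gauss's area formula: 2A = Σ (x_i·y_{i+1} − x_{i+1}·y_i), indices taken mod 8.
J→K: (3)(25) − (-8)(18) = 219
K→L: (-8)(8) − (-4)(25) = 36
L→M: (-4)(-2) − (-16)(8) = 136
M→N: (-16)(-23) − (-15)(-2) = 338
N→O: (-15)(-22) − (22)(-23) = 836
O→P: (22)(-9) − (18)(-22) = 198
P→Q: (18)(15) − (17)(-9) = 423
Q→J: (17)(18) − (3)(15) = 261
Σ = 2447
Area = |Σ|/2 = 1223.5.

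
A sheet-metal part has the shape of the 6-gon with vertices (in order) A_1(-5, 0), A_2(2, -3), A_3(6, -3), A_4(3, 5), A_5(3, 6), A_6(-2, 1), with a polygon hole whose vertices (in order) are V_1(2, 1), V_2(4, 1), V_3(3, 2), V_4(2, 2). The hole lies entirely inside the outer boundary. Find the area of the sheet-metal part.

Outer boundary:
Cross-terms: 15, 12, 39, 3, 15, 5  ⇒  Σ = 89
Area = |Σ|/2 = 44.5.
Hole:
Cross-terms: -2, 5, 2, -2  ⇒  Σ = 3
Area = |Σ|/2 = 1.5.
Net area = 44.5 − 1.5 = 43.

43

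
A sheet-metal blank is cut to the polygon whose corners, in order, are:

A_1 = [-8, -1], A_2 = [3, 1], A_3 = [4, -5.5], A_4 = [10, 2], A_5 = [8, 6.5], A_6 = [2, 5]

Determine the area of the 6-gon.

Σ = (-5) + (-20.5) + (63) + (49) + (27) + (38) = 151.5
Area = |Σ|/2 = 75.75.

75.75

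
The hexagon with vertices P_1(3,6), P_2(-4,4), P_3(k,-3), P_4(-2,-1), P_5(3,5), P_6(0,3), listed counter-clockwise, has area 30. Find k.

-5

The doubled signed area Σ (x_i y_{i+1} − x_{i+1} y_i) is linear in k.
With k=0 it equals 35; the coefficient of k is -5 (from the two edges through P_3).
So -5·k + 35 = 2·30 = 60 ⇒ k = -5.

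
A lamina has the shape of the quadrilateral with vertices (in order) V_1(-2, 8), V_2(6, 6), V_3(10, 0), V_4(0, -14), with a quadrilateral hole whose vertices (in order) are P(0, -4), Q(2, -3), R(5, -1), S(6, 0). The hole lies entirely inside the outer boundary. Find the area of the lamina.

Outer boundary:
Apply the surveyor's formula: 2A = Σ (x_i·y_{i+1} − x_{i+1}·y_i), indices taken mod 4.
V_1→V_2: (-2)(6) − (6)(8) = -60
V_2→V_3: (6)(0) − (10)(6) = -60
V_3→V_4: (10)(-14) − (0)(0) = -140
V_4→V_1: (0)(8) − (-2)(-14) = -28
Σ = -288
Area = |Σ|/2 = 144.
Hole:
Cross-terms: 8, 13, 6, -24  ⇒  Σ = 3
Area = |Σ|/2 = 1.5.
Net area = 144 − 1.5 = 142.5.

142.5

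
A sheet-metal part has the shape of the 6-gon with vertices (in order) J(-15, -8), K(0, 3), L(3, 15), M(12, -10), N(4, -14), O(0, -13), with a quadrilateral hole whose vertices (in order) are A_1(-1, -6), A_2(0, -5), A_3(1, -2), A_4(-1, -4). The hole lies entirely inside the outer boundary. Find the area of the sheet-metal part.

Outer boundary:
Apply the surveyor's formula: 2A = Σ (x_i·y_{i+1} − x_{i+1}·y_i), indices taken mod 6.
Σ = (-45) + (-9) + (-210) + (-128) + (-52) + (-195) = -639
Area = |Σ|/2 = 319.5.
Hole:
Apply the shoelace (surveyor's) formula: 2A = Σ (x_i·y_{i+1} − x_{i+1}·y_i), indices taken mod 4.
Cross-terms: 5, 5, -6, 2  ⇒  Σ = 6
Area = |Σ|/2 = 3.
Net area = 319.5 − 3 = 316.5.

316.5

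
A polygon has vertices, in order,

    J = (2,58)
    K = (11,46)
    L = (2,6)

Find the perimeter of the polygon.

|JK| = √((9)² + (-12)²) = √225 = 15
|KL| = √((-9)² + (-40)²) = √1681 = 41
|LJ| = √((0)² + (52)²) = √2704 = 52
Perimeter = 15 + 41 + 52 = 108.

108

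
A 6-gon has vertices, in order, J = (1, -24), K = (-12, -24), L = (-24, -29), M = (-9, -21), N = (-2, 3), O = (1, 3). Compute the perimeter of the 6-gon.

|JK| = √((-13)² + (0)²) = √169 = 13
|KL| = √((-12)² + (-5)²) = √169 = 13
|LM| = √((15)² + (8)²) = √289 = 17
|MN| = √((7)² + (24)²) = √625 = 25
|NO| = √((3)² + (0)²) = √9 = 3
|OJ| = √((0)² + (-27)²) = √729 = 27
Perimeter = 13 + 13 + 17 + 25 + 3 + 27 = 98.

98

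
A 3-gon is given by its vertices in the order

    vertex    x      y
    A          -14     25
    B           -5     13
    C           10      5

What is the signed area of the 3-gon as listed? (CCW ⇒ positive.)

54

Apply the shoelace (surveyor's) formula: 2A = Σ (x_i·y_{i+1} − x_{i+1}·y_i), indices taken mod 3.
Σ = (-57) + (-155) + (320) = 108
Signed area = Σ/2 = 54 (positive ⇒ counter-clockwise traversal).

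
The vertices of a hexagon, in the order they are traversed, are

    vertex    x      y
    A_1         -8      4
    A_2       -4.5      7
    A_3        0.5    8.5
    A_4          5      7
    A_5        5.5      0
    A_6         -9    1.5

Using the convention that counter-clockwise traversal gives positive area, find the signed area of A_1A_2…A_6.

-86.5

Apply the surveyor's formula: 2A = Σ (x_i·y_{i+1} − x_{i+1}·y_i), indices taken mod 6.
A_1→A_2: (-8)(7) − (-4.5)(4) = -38
A_2→A_3: (-4.5)(8.5) − (0.5)(7) = -41.75
A_3→A_4: (0.5)(7) − (5)(8.5) = -39
A_4→A_5: (5)(0) − (5.5)(7) = -38.5
A_5→A_6: (5.5)(1.5) − (-9)(0) = 8.25
A_6→A_1: (-9)(4) − (-8)(1.5) = -24
Σ = -173
Signed area = Σ/2 = -86.5 (negative ⇒ clockwise traversal).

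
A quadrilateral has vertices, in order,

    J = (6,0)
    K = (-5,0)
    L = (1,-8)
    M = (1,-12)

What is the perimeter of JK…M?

38

|JK| = √((-11)² + (0)²) = √121 = 11
|KL| = √((6)² + (-8)²) = √100 = 10
|LM| = √((0)² + (-4)²) = √16 = 4
|MJ| = √((5)² + (12)²) = √169 = 13
Perimeter = 11 + 10 + 4 + 13 = 38.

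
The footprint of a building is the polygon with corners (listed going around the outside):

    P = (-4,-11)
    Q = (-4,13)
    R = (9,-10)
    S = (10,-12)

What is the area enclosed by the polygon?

Apply the shoelace (surveyor's) formula: 2A = Σ (x_i·y_{i+1} − x_{i+1}·y_i), indices taken mod 4.
P→Q: (-4)(13) − (-4)(-11) = -96
Q→R: (-4)(-10) − (9)(13) = -77
R→S: (9)(-12) − (10)(-10) = -8
S→P: (10)(-11) − (-4)(-12) = -158
Σ = -339
Area = |Σ|/2 = 169.5.

169.5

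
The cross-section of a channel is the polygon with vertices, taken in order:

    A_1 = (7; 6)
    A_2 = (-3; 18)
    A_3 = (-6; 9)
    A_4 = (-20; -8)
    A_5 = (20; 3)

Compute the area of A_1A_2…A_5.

326

Apply the shoelace (surveyor's) formula: 2A = Σ (x_i·y_{i+1} − x_{i+1}·y_i), indices taken mod 5.
Σ = (144) + (81) + (228) + (100) + (99) = 652
Area = |Σ|/2 = 326.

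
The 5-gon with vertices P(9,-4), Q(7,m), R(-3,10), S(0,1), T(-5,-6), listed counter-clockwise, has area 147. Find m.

10

Write out the shoelace sum; only the two edges meeting at Q involve m:
2·Area = [(9·m − 7·(-4)) + (7·10 − (-3)·m)] + 76
       = 12·m + 174 = 294
⇒ m = 10.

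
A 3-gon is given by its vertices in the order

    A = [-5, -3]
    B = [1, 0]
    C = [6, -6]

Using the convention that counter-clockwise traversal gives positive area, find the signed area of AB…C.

A→B: (-5)(0) − (1)(-3) = 3
B→C: (1)(-6) − (6)(0) = -6
C→A: (6)(-3) − (-5)(-6) = -48
Σ = -51
Signed area = Σ/2 = -25.5 (negative ⇒ clockwise traversal).

-25.5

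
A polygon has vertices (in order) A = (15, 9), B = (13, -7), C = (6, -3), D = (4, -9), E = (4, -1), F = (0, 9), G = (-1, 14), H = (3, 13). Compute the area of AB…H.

203.5

Apply the shoelace (surveyor's) formula: 2A = Σ (x_i·y_{i+1} − x_{i+1}·y_i), indices taken mod 8.
Σ = (-222) + (3) + (-42) + (32) + (36) + (9) + (-55) + (-168) = -407
Area = |Σ|/2 = 203.5.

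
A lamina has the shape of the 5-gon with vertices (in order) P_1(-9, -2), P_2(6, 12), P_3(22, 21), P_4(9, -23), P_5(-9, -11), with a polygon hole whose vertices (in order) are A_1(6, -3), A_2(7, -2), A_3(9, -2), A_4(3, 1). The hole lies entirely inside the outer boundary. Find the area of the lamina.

Outer boundary:
Apply the shoelace formula: 2A = Σ (x_i·y_{i+1} − x_{i+1}·y_i), indices taken mod 5.
P_1→P_2: (-9)(12) − (6)(-2) = -96
P_2→P_3: (6)(21) − (22)(12) = -138
P_3→P_4: (22)(-23) − (9)(21) = -695
P_4→P_5: (9)(-11) − (-9)(-23) = -306
P_5→P_1: (-9)(-2) − (-9)(-11) = -81
Σ = -1316
Area = |Σ|/2 = 658.
Hole:
Apply the shoelace formula: 2A = Σ (x_i·y_{i+1} − x_{i+1}·y_i), indices taken mod 4.
Σ = (9) + (4) + (15) + (-15) = 13
Area = |Σ|/2 = 6.5.
Net area = 658 − 6.5 = 651.5.

651.5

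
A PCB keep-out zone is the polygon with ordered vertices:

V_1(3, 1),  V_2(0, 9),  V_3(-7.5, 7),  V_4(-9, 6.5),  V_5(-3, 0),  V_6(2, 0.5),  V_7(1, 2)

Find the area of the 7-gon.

Cross-terms: 27, 67.5, 14.25, 19.5, -1.5, 3.5, -5  ⇒  Σ = 125.25
Area = |Σ|/2 = 62.625.

62.625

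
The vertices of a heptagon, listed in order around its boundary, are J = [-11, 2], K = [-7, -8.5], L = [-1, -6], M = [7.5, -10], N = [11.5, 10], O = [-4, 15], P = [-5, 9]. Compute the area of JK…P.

J→K: (-11)(-8.5) − (-7)(2) = 107.5
K→L: (-7)(-6) − (-1)(-8.5) = 33.5
L→M: (-1)(-10) − (7.5)(-6) = 55
M→N: (7.5)(10) − (11.5)(-10) = 190
N→O: (11.5)(15) − (-4)(10) = 212.5
O→P: (-4)(9) − (-5)(15) = 39
P→J: (-5)(2) − (-11)(9) = 89
Σ = 726.5
Area = |Σ|/2 = 363.25.

363.25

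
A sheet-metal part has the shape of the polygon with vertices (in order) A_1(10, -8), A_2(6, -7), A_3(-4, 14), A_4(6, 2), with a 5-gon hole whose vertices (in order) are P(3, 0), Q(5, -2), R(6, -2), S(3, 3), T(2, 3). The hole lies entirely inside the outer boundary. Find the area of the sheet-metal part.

Outer boundary:
Apply the shoelace (surveyor's) formula: 2A = Σ (x_i·y_{i+1} − x_{i+1}·y_i), indices taken mod 4.
Σ = (-22) + (56) + (-92) + (-68) = -126
Area = |Σ|/2 = 63.
Hole:
Apply Gauss's area formula: 2A = Σ (x_i·y_{i+1} − x_{i+1}·y_i), indices taken mod 5.
P→Q: (3)(-2) − (5)(0) = -6
Q→R: (5)(-2) − (6)(-2) = 2
R→S: (6)(3) − (3)(-2) = 24
S→T: (3)(3) − (2)(3) = 3
T→P: (2)(0) − (3)(3) = -9
Σ = 14
Area = |Σ|/2 = 7.
Net area = 63 − 7 = 56.

56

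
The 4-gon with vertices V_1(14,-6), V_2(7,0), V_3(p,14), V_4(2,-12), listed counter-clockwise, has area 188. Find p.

-9

The doubled signed area Σ (x_i y_{i+1} − x_{i+1} y_i) is linear in p.
With p=0 it equals 268; the coefficient of p is -12 (from the two edges through V_3).
So -12·p + 268 = 2·188 = 376 ⇒ p = -9.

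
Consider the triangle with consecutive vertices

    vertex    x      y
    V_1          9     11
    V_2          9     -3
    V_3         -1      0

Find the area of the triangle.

Apply the surveyor's formula: 2A = Σ (x_i·y_{i+1} − x_{i+1}·y_i), indices taken mod 3.
Σ = (-126) + (-3) + (-11) = -140
Area = |Σ|/2 = 70.

70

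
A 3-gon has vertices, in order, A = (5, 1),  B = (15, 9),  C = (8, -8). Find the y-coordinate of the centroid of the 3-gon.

Apply the shoelace (surveyor's) formula. First the cross-terms c_i = x_i·y_{i+1} − x_{i+1}·y_i:
  30, -192, 48  ⇒  2A = -114, A = -57.
Then Σ (y_i + y_{i+1})·c_i = -228, so ȳ = -228 / (6·(-57)) = 2/3.

2/3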